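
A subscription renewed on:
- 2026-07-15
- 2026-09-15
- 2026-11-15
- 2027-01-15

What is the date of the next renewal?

2027-03-15

The day-of-month is always 15 (62, 61, 61 days between events).
So this recurs on the 15th of every 2 months.
Next: March 2027 → 2027-03-15.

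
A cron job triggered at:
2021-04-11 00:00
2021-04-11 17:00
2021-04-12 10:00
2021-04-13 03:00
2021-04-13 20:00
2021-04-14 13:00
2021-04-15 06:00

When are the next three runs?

Spacing: 17, 17, 17, 17, 17, 17 h — constant 17 h.
2021-04-15 06:00 + 17 h = 2021-04-15 23:00.
2021-04-15 23:00 + 17 h = 2021-04-16 16:00.
2021-04-16 16:00 + 17 h = 2021-04-17 09:00.

2021-04-15 23:00, 2021-04-16 16:00, 2021-04-17 09:00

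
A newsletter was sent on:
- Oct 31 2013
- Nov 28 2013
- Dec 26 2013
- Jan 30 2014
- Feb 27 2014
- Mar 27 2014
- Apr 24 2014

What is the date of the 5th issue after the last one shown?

All Thursdays; the gaps (28, 28, 35, 28, 28, 28) vary with month length.
This is the last Thursday of each month.
May 2014 ends with Thursday May 29 2014.
Last Thursday of June 2014: Jun 26 2014.
Last Thursday of July 2014: Jul 31 2014.
Last Thursday of August 2014: Aug 28 2014.
September 2014 ends with Thursday Sep 25 2014.

Sep 25 2014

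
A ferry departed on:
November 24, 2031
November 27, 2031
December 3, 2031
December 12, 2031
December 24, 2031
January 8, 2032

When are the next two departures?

The spacing grows by 3 each time: 3, 6, 9, 12, 15 days.
Next gap: 18 days. January 8, 2032 + 18 days = January 26, 2032.
Next gap: 21 days. January 26, 2032 + 21 days = February 16, 2032.

January 26, 2032; February 16, 2032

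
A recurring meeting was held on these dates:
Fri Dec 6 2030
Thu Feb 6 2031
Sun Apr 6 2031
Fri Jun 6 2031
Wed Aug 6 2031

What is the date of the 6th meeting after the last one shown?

Fri Aug 6 2032

Gaps: 62, 59, 61, 61 days — not constant. Every event is on the 6th of the month.
Pattern: the 6th of every 2 months.
Next: October 2031 → Mon Oct 6 2031.
Next: December 2031 → Sat Dec 6 2031.
February 2032: Fri Feb 6 2032.
Next: April 2032 → Tue Apr 6 2032.
Next: June 2032 → Sun Jun 6 2032.
Next: August 2032 → Fri Aug 6 2032.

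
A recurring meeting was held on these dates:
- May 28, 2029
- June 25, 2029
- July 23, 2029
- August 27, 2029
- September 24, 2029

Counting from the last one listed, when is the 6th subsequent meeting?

March 25, 2030

All dates are Mondays, 28, 28, 35, 28 days apart.
Specifically, the 4th Monday of each month.
October 2029 — 4th Monday is October 22, 2029.
4th Monday of November 2029: November 26, 2029.
December 2029 — 4th Monday is December 24, 2029.
January 2030 — 4th Monday is January 28, 2030.
4th Monday of February 2030: February 25, 2030.
March 2030 — 4th Monday is March 25, 2030.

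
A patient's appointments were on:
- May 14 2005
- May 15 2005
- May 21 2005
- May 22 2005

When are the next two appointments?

May 28 2005, May 29 2005

Every event lands on a Saturday or Sunday (gaps cycle 1, 6, 1).
So the schedule is: every Saturday and Sunday.
Next Saturday: May 28 2005.
The following Sunday is May 29 2005.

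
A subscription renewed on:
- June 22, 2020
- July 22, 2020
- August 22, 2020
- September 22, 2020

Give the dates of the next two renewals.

The day-of-month is always 22 (30, 31, 31 days between events).
So this recurs on the 22nd of each month.
October 2020: October 22, 2020.
Next: November 2020 → November 22, 2020.

October 22, 2020; November 22, 2020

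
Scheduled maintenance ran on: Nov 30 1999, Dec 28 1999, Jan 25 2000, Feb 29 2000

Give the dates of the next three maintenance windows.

Mar 28 2000, Apr 25 2000, May 30 2000

These are Tuesdays with 28, 28, 35-day gaps.
Each is the final Tuesday of its month — Nov 30 1999 is past the 28th, so '4th Tuesday' doesn't fit.
Last Tuesday of March 2000: Mar 28 2000.
April 2000 ends with Tuesday Apr 25 2000.
Last Tuesday of May 2000: May 30 2000.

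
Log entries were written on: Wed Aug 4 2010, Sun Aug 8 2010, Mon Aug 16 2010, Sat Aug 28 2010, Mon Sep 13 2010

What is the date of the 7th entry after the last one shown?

Gaps: 4, 8, 12, 16 days — each gap is 4 larger than the previous one.
Next gap: 20 days. Mon Sep 13 2010 + 20 days = Sun Oct 3 2010.
Next gap: 24 days. Sun Oct 3 2010 + 24 days = Wed Oct 27 2010.
Next gap: 28 days. Wed Oct 27 2010 + 28 days = Wed Nov 24 2010.
Next gap: 32 days. Wed Nov 24 2010 + 32 days = Sun Dec 26 2010.
Next gap: 36 days. Sun Dec 26 2010 + 36 days = Mon Jan 31 2011.
Next gap: 40 days. Mon Jan 31 2011 + 40 days = Sat Mar 12 2011.
Next gap: 44 days. Sat Mar 12 2011 + 44 days = Mon Apr 25 2011.

Mon Apr 25 2011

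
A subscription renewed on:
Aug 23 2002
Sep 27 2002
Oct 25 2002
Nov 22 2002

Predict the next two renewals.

These are Fridays at 28- or 35-day spacing (35, 28, 28).
The pattern: 4th Friday of the month.
December 2002 — 4th Friday is Dec 27 2002.
January 2003 — 4th Friday is Jan 24 2003.

Dec 27 2002, Jan 24 2003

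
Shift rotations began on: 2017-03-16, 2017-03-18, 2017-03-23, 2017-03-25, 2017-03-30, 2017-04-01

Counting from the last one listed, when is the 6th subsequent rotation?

2017-04-22

Every event lands on a Thursday or Saturday (gaps cycle 2, 5, 2, 5, 2).
So the schedule is: every Thursday and Saturday.
Next Thursday: 2017-04-06.
The following Saturday is 2017-04-08.
Next Thursday: 2017-04-13.
The following Saturday is 2017-04-15.
The following Thursday is 2017-04-20.
Next Saturday: 2017-04-22.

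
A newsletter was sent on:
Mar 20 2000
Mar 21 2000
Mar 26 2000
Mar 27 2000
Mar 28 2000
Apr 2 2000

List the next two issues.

Apr 3 2000, Apr 4 2000

Gaps: 1, 5, 1, 1, 5 days — not constant, but cyclic with period 3.
The events fall on every Monday, Tuesday and Sunday.
Next Monday: Apr 3 2000.
The following Tuesday is Apr 4 2000.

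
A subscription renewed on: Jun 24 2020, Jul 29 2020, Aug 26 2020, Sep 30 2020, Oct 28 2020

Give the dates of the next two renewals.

Every date is a Wednesday; gaps 35, 28, 35, 28 days.
Each is the last Wednesday of its month (at least one falls on the 29th or later, ruling out '4th Wednesday').
Last Wednesday of November 2020: Nov 25 2020.
December 2020 ends with Wednesday Dec 30 2020.

Nov 25 2020, Dec 30 2020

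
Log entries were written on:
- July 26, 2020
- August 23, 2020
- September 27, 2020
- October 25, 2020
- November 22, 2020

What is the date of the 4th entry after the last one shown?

Gaps: 28, 35, 28, 28 days — a mix of 28 and 35. Every date is a Sunday.
Each is the 4th Sunday of its month.
December 2020 — 4th Sunday is December 27, 2020.
January 2021 — 4th Sunday is January 24, 2021.
4th Sunday of February 2021: February 28, 2021.
March 2021 — 4th Sunday is March 28, 2021.

March 28, 2021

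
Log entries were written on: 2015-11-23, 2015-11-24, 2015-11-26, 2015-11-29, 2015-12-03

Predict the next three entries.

The spacing grows by 1 each time: 1, 2, 3, 4 days.
Next gap: 5 days. 2015-12-03 + 5 days = 2015-12-08.
Next gap: 6 days. 2015-12-08 + 6 days = 2015-12-14.
Next gap: 7 days. 2015-12-14 + 7 days = 2015-12-21.

2015-12-08, 2015-12-14, 2015-12-21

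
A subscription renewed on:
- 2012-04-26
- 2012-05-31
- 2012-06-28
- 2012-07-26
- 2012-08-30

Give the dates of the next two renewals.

These are Thursdays with 35, 28, 28, 35-day gaps.
Each is the final Thursday of its month — 2012-05-31 is past the 28th, so '4th Thursday' doesn't fit.
Last Thursday of September 2012: 2012-09-27.
Last Thursday of October 2012: 2012-10-25.

2012-09-27, 2012-10-25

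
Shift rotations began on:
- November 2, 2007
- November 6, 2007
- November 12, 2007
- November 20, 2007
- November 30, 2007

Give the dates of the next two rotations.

The spacing grows by 2 each time: 4, 6, 8, 10 days.
Next gap: 12 days. November 30, 2007 + 12 days = December 12, 2007.
Next gap: 14 days. December 12, 2007 + 14 days = December 26, 2007.

December 12, 2007; December 26, 2007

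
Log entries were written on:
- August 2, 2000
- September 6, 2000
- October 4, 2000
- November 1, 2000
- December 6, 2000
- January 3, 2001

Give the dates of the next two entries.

Gaps: 35, 28, 28, 35, 28 days — a mix of 28 and 35. Every date is a Wednesday.
Each is the 1st Wednesday of its month.
February 2001 — 1st Wednesday is February 7, 2001.
1st Wednesday of March 2001: March 7, 2001.

February 7, 2001; March 7, 2001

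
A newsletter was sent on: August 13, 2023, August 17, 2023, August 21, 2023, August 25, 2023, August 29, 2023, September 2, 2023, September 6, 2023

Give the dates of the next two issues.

September 10, 2023; September 14, 2023

Gaps between consecutive events: 4, 4, 4, 4, 4, 4 days — a constant 4-day interval.
September 6, 2023 + 4 days = September 10, 2023.
September 10, 2023 + 4 days = September 14, 2023.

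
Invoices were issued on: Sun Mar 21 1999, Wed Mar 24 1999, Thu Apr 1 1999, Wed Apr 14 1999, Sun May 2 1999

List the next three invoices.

Intervals are 3, 8, 13, 18 days — an arithmetic progression with common difference 5.
Next gap: 23 days. Sun May 2 1999 + 23 days = Tue May 25 1999.
Next gap: 28 days. Tue May 25 1999 + 28 days = Tue Jun 22 1999.
Next gap: 33 days. Tue Jun 22 1999 + 33 days = Sun Jul 25 1999.

Tue May 25 1999, Tue Jun 22 1999, Sun Jul 25 1999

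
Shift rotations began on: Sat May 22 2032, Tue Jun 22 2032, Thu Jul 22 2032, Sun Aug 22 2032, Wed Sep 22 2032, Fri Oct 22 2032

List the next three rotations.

Mon Nov 22 2032, Wed Dec 22 2032, Sat Jan 22 2033

Each date is the 22nd; the gaps (31, 30, 31, 31, 30) track the month lengths.
The rule is the 22nd of each month.
November 2032: Mon Nov 22 2032.
December 2032: Wed Dec 22 2032.
Next: January 2033 → Sat Jan 22 2033.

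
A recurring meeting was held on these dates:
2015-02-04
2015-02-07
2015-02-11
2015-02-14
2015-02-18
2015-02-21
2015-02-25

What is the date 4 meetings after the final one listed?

2015-03-11

Gaps: 3, 4, 3, 4, 3, 4 days — not constant, but cyclic with period 2.
The events fall on every Wednesday and Saturday.
The following Saturday is 2015-02-28.
The following Wednesday is 2015-03-04.
Next Saturday: 2015-03-07.
Next Wednesday: 2015-03-11.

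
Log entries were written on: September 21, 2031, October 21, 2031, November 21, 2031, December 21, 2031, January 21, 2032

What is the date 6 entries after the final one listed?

Gaps: 30, 31, 30, 31 days — not constant. Every event is on the 21st of the month.
Pattern: the 21st of each month.
February 2032: February 21, 2032.
Next: March 2032 → March 21, 2032.
Next: April 2032 → April 21, 2032.
Next: May 2032 → May 21, 2032.
June 2032: June 21, 2032.
Next: July 2032 → July 21, 2032.

July 21, 2032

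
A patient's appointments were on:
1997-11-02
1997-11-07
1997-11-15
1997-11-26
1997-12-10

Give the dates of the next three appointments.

Gaps: 5, 8, 11, 14 days — each gap is 3 larger than the previous one.
Next gap: 17 days. 1997-12-10 + 17 days = 1997-12-27.
Next gap: 20 days. 1997-12-27 + 20 days = 1998-01-16.
Next gap: 23 days. 1998-01-16 + 23 days = 1998-02-08.

1997-12-27, 1998-01-16, 1998-02-08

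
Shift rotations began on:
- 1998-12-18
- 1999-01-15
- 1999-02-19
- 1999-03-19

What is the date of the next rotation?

All dates are Fridays, 28, 35, 28 days apart.
Specifically, the 3rd Friday of each month.
3rd Friday of April 1999: 1999-04-16.

1999-04-16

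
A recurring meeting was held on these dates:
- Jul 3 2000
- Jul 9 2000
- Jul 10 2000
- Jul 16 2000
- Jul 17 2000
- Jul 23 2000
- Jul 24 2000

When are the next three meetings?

Jul 30 2000, Jul 31 2000, Aug 6 2000

Gaps: 6, 1, 6, 1, 6, 1 days — not constant, but cyclic with period 2.
The events fall on every Monday and Sunday.
Next Sunday: Jul 30 2000.
Next Monday: Jul 31 2000.
The following Sunday is Aug 6 2000.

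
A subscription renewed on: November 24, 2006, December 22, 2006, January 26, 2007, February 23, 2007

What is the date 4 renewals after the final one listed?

June 22, 2007

All dates are Fridays, 28, 35, 28 days apart.
Specifically, the 4th Friday of each month.
March 2007 — 4th Friday is March 23, 2007.
4th Friday of April 2007: April 27, 2007.
May 2007 — 4th Friday is May 25, 2007.
4th Friday of June 2007: June 22, 2007.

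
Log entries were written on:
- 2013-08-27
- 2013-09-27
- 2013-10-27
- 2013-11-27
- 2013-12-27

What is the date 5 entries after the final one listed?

The day-of-month is always 27 (31, 30, 31, 30 days between events).
So this recurs on the 27th of each month.
January 2014: 2014-01-27.
February 2014: 2014-02-27.
Next: March 2014 → 2014-03-27.
April 2014: 2014-04-27.
Next: May 2014 → 2014-05-27.

2014-05-27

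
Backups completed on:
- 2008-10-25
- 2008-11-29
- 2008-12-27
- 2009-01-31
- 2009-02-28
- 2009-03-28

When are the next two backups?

2009-04-25, 2009-05-30

Every date is a Saturday; gaps 35, 28, 35, 28, 28 days.
Each is the last Saturday of its month (at least one falls on the 29th or later, ruling out '4th Saturday').
Last Saturday of April 2009: 2009-04-25.
May 2009 ends with Saturday 2009-05-30.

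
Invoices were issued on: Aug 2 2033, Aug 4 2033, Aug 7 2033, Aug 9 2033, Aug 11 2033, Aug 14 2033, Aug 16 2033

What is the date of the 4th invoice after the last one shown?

Gaps: 2, 3, 2, 2, 3, 2 days — not constant, but cyclic with period 3.
The events fall on every Tuesday, Thursday and Sunday.
Next Thursday: Aug 18 2033.
Next Sunday: Aug 21 2033.
The following Tuesday is Aug 23 2033.
Next Thursday: Aug 25 2033.

Aug 25 2033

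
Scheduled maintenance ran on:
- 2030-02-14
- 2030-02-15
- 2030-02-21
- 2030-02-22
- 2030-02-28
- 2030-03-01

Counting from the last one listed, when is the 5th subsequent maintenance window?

2030-03-21

Every event lands on a Thursday or Friday (gaps cycle 1, 6, 1, 6, 1).
So the schedule is: every Thursday and Friday.
Next Thursday: 2030-03-07.
Next Friday: 2030-03-08.
The following Thursday is 2030-03-14.
Next Friday: 2030-03-15.
The following Thursday is 2030-03-21.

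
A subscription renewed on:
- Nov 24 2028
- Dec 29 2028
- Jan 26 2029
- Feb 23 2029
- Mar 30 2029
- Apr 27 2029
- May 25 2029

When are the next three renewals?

All Fridays; the gaps (35, 28, 28, 35, 28, 28) vary with month length.
This is the last Friday of each month.
Last Friday of June 2029: Jun 29 2029.
Last Friday of July 2029: Jul 27 2029.
August 2029 ends with Friday Aug 31 2029.

Jun 29 2029, Jul 27 2029, Aug 31 2029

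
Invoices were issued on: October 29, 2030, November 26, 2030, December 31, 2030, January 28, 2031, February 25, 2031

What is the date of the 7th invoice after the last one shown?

September 30, 2031

Every date is a Tuesday; gaps 28, 35, 28, 28 days.
Each is the last Tuesday of its month (at least one falls on the 29th or later, ruling out '4th Tuesday').
Last Tuesday of March 2031: March 25, 2031.
Last Tuesday of April 2031: April 29, 2031.
Last Tuesday of May 2031: May 27, 2031.
Last Tuesday of June 2031: June 24, 2031.
Last Tuesday of July 2031: July 29, 2031.
August 2031 ends with Tuesday August 26, 2031.
Last Tuesday of September 2031: September 30, 2031.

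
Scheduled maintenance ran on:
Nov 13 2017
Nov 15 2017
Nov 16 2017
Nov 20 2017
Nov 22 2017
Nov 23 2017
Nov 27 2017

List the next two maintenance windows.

Gaps: 2, 1, 4, 2, 1, 4 days — not constant, but cyclic with period 3.
The events fall on every Monday, Wednesday and Thursday.
Next Wednesday: Nov 29 2017.
The following Thursday is Nov 30 2017.

Nov 29 2017, Nov 30 2017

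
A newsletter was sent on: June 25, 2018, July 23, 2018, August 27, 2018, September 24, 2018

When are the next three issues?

October 22, 2018; November 26, 2018; December 24, 2018

All dates are Mondays, 28, 35, 28 days apart.
Specifically, the 4th Monday of each month.
October 2018 — 4th Monday is October 22, 2018.
4th Monday of November 2018: November 26, 2018.
December 2018 — 4th Monday is December 24, 2018.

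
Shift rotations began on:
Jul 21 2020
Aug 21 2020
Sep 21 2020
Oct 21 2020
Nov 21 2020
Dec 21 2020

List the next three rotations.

The day-of-month is always 21 (31, 31, 30, 31, 30 days between events).
So this recurs on the 21st of each month.
January 2021: Jan 21 2021.
February 2021: Feb 21 2021.
Next: March 2021 → Mar 21 2021.

Jan 21 2021, Feb 21 2021, Mar 21 2021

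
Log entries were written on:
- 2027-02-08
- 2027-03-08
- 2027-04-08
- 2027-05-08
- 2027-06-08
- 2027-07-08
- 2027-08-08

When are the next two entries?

Gaps: 28, 31, 30, 31, 30, 31 days — not constant. Every event is on the 8th of the month.
Pattern: the 8th of each month.
Next: September 2027 → 2027-09-08.
October 2027: 2027-10-08.

2027-09-08, 2027-10-08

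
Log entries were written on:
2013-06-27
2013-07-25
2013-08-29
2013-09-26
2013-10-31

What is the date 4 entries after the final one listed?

2014-02-27

All Thursdays; the gaps (28, 35, 28, 35) vary with month length.
This is the last Thursday of each month.
Last Thursday of November 2013: 2013-11-28.
December 2013 ends with Thursday 2013-12-26.
Last Thursday of January 2014: 2014-01-30.
Last Thursday of February 2014: 2014-02-27.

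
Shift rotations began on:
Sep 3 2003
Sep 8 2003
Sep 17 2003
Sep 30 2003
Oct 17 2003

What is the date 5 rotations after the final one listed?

Gaps: 5, 9, 13, 17 days — each gap is 4 larger than the previous one.
Next gap: 21 days. Oct 17 2003 + 21 days = Nov 7 2003.
Next gap: 25 days. Nov 7 2003 + 25 days = Dec 2 2003.
Next gap: 29 days. Dec 2 2003 + 29 days = Dec 31 2003.
Next gap: 33 days. Dec 31 2003 + 33 days = Feb 2 2004.
Next gap: 37 days. Feb 2 2004 + 37 days = Mar 10 2004.

Mar 10 2004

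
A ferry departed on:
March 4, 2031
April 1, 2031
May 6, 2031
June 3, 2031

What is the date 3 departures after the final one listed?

September 2, 2031

All dates are Tuesdays, 28, 35, 28 days apart.
Specifically, the 1st Tuesday of each month.
July 2031 — 1st Tuesday is July 1, 2031.
August 2031 — 1st Tuesday is August 5, 2031.
1st Tuesday of September 2031: September 2, 2031.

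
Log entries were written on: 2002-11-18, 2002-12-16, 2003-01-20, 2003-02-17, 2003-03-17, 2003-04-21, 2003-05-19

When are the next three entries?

These are Mondays at 28- or 35-day spacing (28, 35, 28, 28, 35, 28).
The pattern: 3rd Monday of the month.
June 2003 — 3rd Monday is 2003-06-16.
July 2003 — 3rd Monday is 2003-07-21.
August 2003 — 3rd Monday is 2003-08-18.

2003-06-16, 2003-07-21, 2003-08-18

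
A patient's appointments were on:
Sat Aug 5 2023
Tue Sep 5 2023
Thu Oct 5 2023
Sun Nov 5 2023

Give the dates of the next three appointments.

Tue Dec 5 2023, Fri Jan 5 2024, Mon Feb 5 2024

Gaps: 31, 30, 31 days — not constant. Every event is on the 5th of the month.
Pattern: the 5th of each month.
Next: December 2023 → Tue Dec 5 2023.
Next: January 2024 → Fri Jan 5 2024.
Next: February 2024 → Mon Feb 5 2024.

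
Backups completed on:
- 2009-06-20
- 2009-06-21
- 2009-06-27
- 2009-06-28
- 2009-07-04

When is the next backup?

2009-07-05

The gap pattern 1, 6, 1, 6 repeats every 2 events.
These are the Saturdays and Sundays of each week.
Next Sunday: 2009-07-05.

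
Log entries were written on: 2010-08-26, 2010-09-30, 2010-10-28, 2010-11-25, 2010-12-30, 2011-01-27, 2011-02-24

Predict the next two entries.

2011-03-31, 2011-04-28

These are Thursdays with 35, 28, 28, 35, 28, 28-day gaps.
Each is the final Thursday of its month — 2010-09-30 is past the 28th, so '4th Thursday' doesn't fit.
Last Thursday of March 2011: 2011-03-31.
Last Thursday of April 2011: 2011-04-28.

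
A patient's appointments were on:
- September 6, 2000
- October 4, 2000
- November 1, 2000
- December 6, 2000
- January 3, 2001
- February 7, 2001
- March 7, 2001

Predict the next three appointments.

April 4, 2001; May 2, 2001; June 6, 2001

All dates are Wednesdays, 28, 28, 35, 28, 35, 28 days apart.
Specifically, the 1st Wednesday of each month.
April 2001 — 1st Wednesday is April 4, 2001.
1st Wednesday of May 2001: May 2, 2001.
June 2001 — 1st Wednesday is June 6, 2001.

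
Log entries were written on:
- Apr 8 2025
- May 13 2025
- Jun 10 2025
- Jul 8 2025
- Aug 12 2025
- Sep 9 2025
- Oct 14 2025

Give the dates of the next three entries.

All dates are Tuesdays, 35, 28, 28, 35, 28, 35 days apart.
Specifically, the 2nd Tuesday of each month.
2nd Tuesday of November 2025: Nov 11 2025.
2nd Tuesday of December 2025: Dec 9 2025.
January 2026 — 2nd Tuesday is Jan 13 2026.

Nov 11 2025, Dec 9 2025, Jan 13 2026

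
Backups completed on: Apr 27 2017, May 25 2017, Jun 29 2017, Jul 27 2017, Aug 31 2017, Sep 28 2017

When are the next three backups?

These are Thursdays with 28, 35, 28, 35, 28-day gaps.
Each is the final Thursday of its month — Jun 29 2017 is past the 28th, so '4th Thursday' doesn't fit.
October 2017 ends with Thursday Oct 26 2017.
Last Thursday of November 2017: Nov 30 2017.
December 2017 ends with Thursday Dec 28 2017.

Oct 26 2017, Nov 30 2017, Dec 28 2017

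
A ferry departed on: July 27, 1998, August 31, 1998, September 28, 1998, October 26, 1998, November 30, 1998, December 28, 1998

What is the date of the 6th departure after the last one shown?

All Mondays; the gaps (35, 28, 28, 35, 28) vary with month length.
This is the last Monday of each month.
January 1999 ends with Monday January 25, 1999.
February 1999 ends with Monday February 22, 1999.
March 1999 ends with Monday March 29, 1999.
April 1999 ends with Monday April 26, 1999.
Last Monday of May 1999: May 31, 1999.
June 1999 ends with Monday June 28, 1999.

June 28, 1999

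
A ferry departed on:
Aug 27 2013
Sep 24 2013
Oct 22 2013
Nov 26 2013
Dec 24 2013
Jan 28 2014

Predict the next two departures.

Feb 25 2014, Mar 25 2014

These are Tuesdays at 28- or 35-day spacing (28, 28, 35, 28, 35).
The pattern: 4th Tuesday of the month.
4th Tuesday of February 2014: Feb 25 2014.
March 2014 — 4th Tuesday is Mar 25 2014.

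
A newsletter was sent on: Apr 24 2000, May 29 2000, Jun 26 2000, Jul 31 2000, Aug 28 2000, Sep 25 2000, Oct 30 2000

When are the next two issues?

Nov 27 2000, Dec 25 2000

All Mondays; the gaps (35, 28, 35, 28, 28, 35) vary with month length.
This is the last Monday of each month.
November 2000 ends with Monday Nov 27 2000.
December 2000 ends with Monday Dec 25 2000.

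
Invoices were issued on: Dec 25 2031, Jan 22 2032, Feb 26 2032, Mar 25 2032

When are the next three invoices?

Apr 22 2032, May 27 2032, Jun 24 2032

Gaps: 28, 35, 28 days — a mix of 28 and 35. Every date is a Thursday.
Each is the 4th Thursday of its month.
4th Thursday of April 2032: Apr 22 2032.
May 2032 — 4th Thursday is May 27 2032.
4th Thursday of June 2032: Jun 24 2032.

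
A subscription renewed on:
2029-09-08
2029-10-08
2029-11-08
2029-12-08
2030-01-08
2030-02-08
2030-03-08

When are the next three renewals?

Each date is the 8th; the gaps (30, 31, 30, 31, 31, 28) track the month lengths.
The rule is the 8th of each month.
Next: April 2030 → 2030-04-08.
Next: May 2030 → 2030-05-08.
Next: June 2030 → 2030-06-08.

2030-04-08, 2030-05-08, 2030-06-08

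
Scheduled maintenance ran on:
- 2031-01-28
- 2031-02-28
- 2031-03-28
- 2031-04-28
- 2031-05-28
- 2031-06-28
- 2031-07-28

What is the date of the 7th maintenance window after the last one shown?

Gaps: 31, 28, 31, 30, 31, 30 days — not constant. Every event is on the 28th of the month.
Pattern: the 28th of each month.
Next: August 2031 → 2031-08-28.
Next: September 2031 → 2031-09-28.
October 2031: 2031-10-28.
Next: November 2031 → 2031-11-28.
December 2031: 2031-12-28.
January 2032: 2032-01-28.
Next: February 2032 → 2032-02-28.

2032-02-28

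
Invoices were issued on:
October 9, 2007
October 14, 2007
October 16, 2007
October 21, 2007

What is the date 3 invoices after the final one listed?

October 30, 2007

Every event lands on a Tuesday or Sunday (gaps cycle 5, 2, 5).
So the schedule is: every Tuesday and Sunday.
The following Tuesday is October 23, 2007.
The following Sunday is October 28, 2007.
Next Tuesday: October 30, 2007.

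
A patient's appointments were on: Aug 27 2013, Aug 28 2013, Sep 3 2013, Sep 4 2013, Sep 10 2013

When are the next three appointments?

Sep 11 2013, Sep 17 2013, Sep 18 2013

Every event lands on a Tuesday or Wednesday (gaps cycle 1, 6, 1, 6).
So the schedule is: every Tuesday and Wednesday.
Next Wednesday: Sep 11 2013.
The following Tuesday is Sep 17 2013.
The following Wednesday is Sep 18 2013.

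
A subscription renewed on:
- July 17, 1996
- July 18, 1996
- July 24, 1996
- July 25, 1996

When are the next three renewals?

Every event lands on a Wednesday or Thursday (gaps cycle 1, 6, 1).
So the schedule is: every Wednesday and Thursday.
Next Wednesday: July 31, 1996.
Next Thursday: August 1, 1996.
The following Wednesday is August 7, 1996.

July 31, 1996; August 1, 1996; August 7, 1996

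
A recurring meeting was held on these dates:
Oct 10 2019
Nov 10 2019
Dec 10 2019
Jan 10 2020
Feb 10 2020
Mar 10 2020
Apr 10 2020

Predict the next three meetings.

Gaps: 31, 30, 31, 31, 29, 31 days — not constant. Every event is on the 10th of the month.
Pattern: the 10th of each month.
May 2020: May 10 2020.
Next: June 2020 → Jun 10 2020.
Next: July 2020 → Jul 10 2020.

May 10 2020, Jun 10 2020, Jul 10 2020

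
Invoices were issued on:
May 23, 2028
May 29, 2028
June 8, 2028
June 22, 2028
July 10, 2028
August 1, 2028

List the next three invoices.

August 27, 2028; September 26, 2028; October 30, 2028

Gaps: 6, 10, 14, 18, 22 days — each gap is 4 larger than the previous one.
Next gap: 26 days. August 1, 2028 + 26 days = August 27, 2028.
Next gap: 30 days. August 27, 2028 + 30 days = September 26, 2028.
Next gap: 34 days. September 26, 2028 + 34 days = October 30, 2028.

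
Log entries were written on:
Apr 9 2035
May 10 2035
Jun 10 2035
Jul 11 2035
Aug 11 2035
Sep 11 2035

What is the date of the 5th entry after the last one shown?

The spacing is 31, 31, 31, 31, 31 days — always 31 days.
Sep 11 2035 + 31 days = Oct 12 2035.
Oct 12 2035 + 31 days = Nov 12 2035.
Nov 12 2035 + 31 days = Dec 13 2035.
Dec 13 2035 + 31 days = Jan 13 2036.
Jan 13 2036 + 31 days = Feb 13 2036.

Feb 13 2036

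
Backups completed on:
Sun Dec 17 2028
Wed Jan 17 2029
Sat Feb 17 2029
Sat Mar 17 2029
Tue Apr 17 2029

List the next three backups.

Thu May 17 2029, Sun Jun 17 2029, Tue Jul 17 2029

The day-of-month is always 17 (31, 31, 28, 31 days between events).
So this recurs on the 17th of each month.
May 2029: Thu May 17 2029.
June 2029: Sun Jun 17 2029.
July 2029: Tue Jul 17 2029.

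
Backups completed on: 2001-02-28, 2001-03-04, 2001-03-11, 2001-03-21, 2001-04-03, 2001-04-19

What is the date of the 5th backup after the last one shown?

2001-08-22

Gaps: 4, 7, 10, 13, 16 days — each gap is 3 larger than the previous one.
Next gap: 19 days. 2001-04-19 + 19 days = 2001-05-08.
Next gap: 22 days. 2001-05-08 + 22 days = 2001-05-30.
Next gap: 25 days. 2001-05-30 + 25 days = 2001-06-24.
Next gap: 28 days. 2001-06-24 + 28 days = 2001-07-22.
Next gap: 31 days. 2001-07-22 + 31 days = 2001-08-22.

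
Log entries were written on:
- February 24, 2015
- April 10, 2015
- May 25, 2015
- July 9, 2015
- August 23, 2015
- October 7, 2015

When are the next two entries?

The spacing is 45, 45, 45, 45, 45 days — always 45 days.
October 7, 2015 + 45 days = November 21, 2015.
November 21, 2015 + 45 days = January 5, 2016.

November 21, 2015; January 5, 2016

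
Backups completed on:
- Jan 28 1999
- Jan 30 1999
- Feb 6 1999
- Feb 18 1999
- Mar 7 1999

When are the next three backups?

The spacing grows by 5 each time: 2, 7, 12, 17 days.
Next gap: 22 days. Mar 7 1999 + 22 days = Mar 29 1999.
Next gap: 27 days. Mar 29 1999 + 27 days = Apr 25 1999.
Next gap: 32 days. Apr 25 1999 + 32 days = May 27 1999.

Mar 29 1999, Apr 25 1999, May 27 1999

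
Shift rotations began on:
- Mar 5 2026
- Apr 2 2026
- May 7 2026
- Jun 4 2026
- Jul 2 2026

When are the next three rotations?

Gaps: 28, 35, 28, 28 days — a mix of 28 and 35. Every date is a Thursday.
Each is the 1st Thursday of its month.
1st Thursday of August 2026: Aug 6 2026.
1st Thursday of September 2026: Sep 3 2026.
October 2026 — 1st Thursday is Oct 1 2026.

Aug 6 2026, Sep 3 2026, Oct 1 2026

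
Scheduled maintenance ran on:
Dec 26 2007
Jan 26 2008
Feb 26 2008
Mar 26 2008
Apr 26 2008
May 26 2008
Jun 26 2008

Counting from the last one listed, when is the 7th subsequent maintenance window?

Gaps: 31, 31, 29, 31, 30, 31 days — not constant. Every event is on the 26th of the month.
Pattern: the 26th of each month.
July 2008: Jul 26 2008.
August 2008: Aug 26 2008.
September 2008: Sep 26 2008.
October 2008: Oct 26 2008.
Next: November 2008 → Nov 26 2008.
Next: December 2008 → Dec 26 2008.
January 2009: Jan 26 2009.

Jan 26 2009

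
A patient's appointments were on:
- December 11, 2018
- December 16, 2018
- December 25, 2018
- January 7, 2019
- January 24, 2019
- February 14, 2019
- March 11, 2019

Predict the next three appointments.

April 9, 2019; May 12, 2019; June 18, 2019

Gaps: 5, 9, 13, 17, 21, 25 days — each gap is 4 larger than the previous one.
Next gap: 29 days. March 11, 2019 + 29 days = April 9, 2019.
Next gap: 33 days. April 9, 2019 + 33 days = May 12, 2019.
Next gap: 37 days. May 12, 2019 + 37 days = June 18, 2019.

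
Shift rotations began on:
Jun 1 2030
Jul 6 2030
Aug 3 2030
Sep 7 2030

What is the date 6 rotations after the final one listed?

All dates are Saturdays, 35, 28, 35 days apart.
Specifically, the 1st Saturday of each month.
October 2030 — 1st Saturday is Oct 5 2030.
November 2030 — 1st Saturday is Nov 2 2030.
December 2030 — 1st Saturday is Dec 7 2030.
1st Saturday of January 2031: Jan 4 2031.
February 2031 — 1st Saturday is Feb 1 2031.
March 2031 — 1st Saturday is Mar 1 2031.

Mar 1 2031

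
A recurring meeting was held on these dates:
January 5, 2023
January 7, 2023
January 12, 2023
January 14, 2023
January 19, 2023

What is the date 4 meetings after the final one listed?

February 2, 2023

Gaps: 2, 5, 2, 5 days — not constant, but cyclic with period 2.
The events fall on every Thursday and Saturday.
The following Saturday is January 21, 2023.
The following Thursday is January 26, 2023.
The following Saturday is January 28, 2023.
The following Thursday is February 2, 2023.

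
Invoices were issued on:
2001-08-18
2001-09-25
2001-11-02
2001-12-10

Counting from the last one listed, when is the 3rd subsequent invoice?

2002-04-03

The spacing is 38, 38, 38 days — always 38 days.
2001-12-10 + 38 days = 2002-01-17.
2002-01-17 + 38 days = 2002-02-24.
2002-02-24 + 38 days = 2002-04-03.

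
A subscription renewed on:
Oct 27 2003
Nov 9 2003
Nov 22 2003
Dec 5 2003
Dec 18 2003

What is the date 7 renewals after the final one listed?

Gaps between consecutive events: 13, 13, 13, 13 days — a constant 13-day interval.
Dec 18 2003 + 13 days = Dec 31 2003.
Dec 31 2003 + 13 days = Jan 13 2004.
Jan 13 2004 + 13 days = Jan 26 2004.
Jan 26 2004 + 13 days = Feb 8 2004.
Feb 8 2004 + 13 days = Feb 21 2004.
Feb 21 2004 + 13 days = Mar 5 2004.
Mar 5 2004 + 13 days = Mar 18 2004.

Mar 18 2004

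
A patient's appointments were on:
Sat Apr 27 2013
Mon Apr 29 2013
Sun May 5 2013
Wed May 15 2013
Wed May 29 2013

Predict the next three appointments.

Gaps: 2, 6, 10, 14 days — each gap is 4 larger than the previous one.
Next gap: 18 days. Wed May 29 2013 + 18 days = Sun Jun 16 2013.
Next gap: 22 days. Sun Jun 16 2013 + 22 days = Mon Jul 8 2013.
Next gap: 26 days. Mon Jul 8 2013 + 26 days = Sat Aug 3 2013.

Sun Jun 16 2013, Mon Jul 8 2013, Sat Aug 3 2013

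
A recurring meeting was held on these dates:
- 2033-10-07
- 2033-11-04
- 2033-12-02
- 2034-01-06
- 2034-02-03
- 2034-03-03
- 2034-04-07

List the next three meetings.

2034-05-05, 2034-06-02, 2034-07-07

Gaps: 28, 28, 35, 28, 28, 35 days — a mix of 28 and 35. Every date is a Friday.
Each is the 1st Friday of its month.
1st Friday of May 2034: 2034-05-05.
1st Friday of June 2034: 2034-06-02.
1st Friday of July 2034: 2034-07-07.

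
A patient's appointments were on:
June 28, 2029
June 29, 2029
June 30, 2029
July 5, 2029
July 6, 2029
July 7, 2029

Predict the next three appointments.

July 12, 2029; July 13, 2029; July 14, 2029

Gaps: 1, 1, 5, 1, 1 days — not constant, but cyclic with period 3.
The events fall on every Thursday, Friday and Saturday.
The following Thursday is July 12, 2029.
Next Friday: July 13, 2029.
Next Saturday: July 14, 2029.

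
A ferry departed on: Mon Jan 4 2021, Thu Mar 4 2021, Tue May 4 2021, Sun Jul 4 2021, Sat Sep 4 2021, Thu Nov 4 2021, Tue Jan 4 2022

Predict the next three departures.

Fri Mar 4 2022, Wed May 4 2022, Mon Jul 4 2022

Each date is the 4th; the gaps (59, 61, 61, 62, 61, 61) track the month lengths.
The rule is the 4th of every 2 months.
March 2022: Fri Mar 4 2022.
May 2022: Wed May 4 2022.
Next: July 2022 → Mon Jul 4 2022.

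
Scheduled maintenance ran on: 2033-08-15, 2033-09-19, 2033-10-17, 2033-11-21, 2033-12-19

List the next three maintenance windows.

Gaps: 35, 28, 35, 28 days — a mix of 28 and 35. Every date is a Monday.
Each is the 3rd Monday of its month.
3rd Monday of January 2034: 2034-01-16.
February 2034 — 3rd Monday is 2034-02-20.
3rd Monday of March 2034: 2034-03-20.

2034-01-16, 2034-02-20, 2034-03-20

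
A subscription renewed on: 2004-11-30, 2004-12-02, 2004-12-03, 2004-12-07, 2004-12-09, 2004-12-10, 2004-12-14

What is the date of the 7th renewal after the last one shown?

Gaps: 2, 1, 4, 2, 1, 4 days — not constant, but cyclic with period 3.
The events fall on every Tuesday, Thursday and Friday.
The following Thursday is 2004-12-16.
The following Friday is 2004-12-17.
The following Tuesday is 2004-12-21.
The following Thursday is 2004-12-23.
The following Friday is 2004-12-24.
Next Tuesday: 2004-12-28.
Next Thursday: 2004-12-30.

2004-12-30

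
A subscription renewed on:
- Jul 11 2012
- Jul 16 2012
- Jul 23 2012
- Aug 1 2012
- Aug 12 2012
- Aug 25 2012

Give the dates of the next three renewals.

Sep 9 2012, Sep 26 2012, Oct 15 2012

Gaps: 5, 7, 9, 11, 13 days — each gap is 2 larger than the previous one.
Next gap: 15 days. Aug 25 2012 + 15 days = Sep 9 2012.
Next gap: 17 days. Sep 9 2012 + 17 days = Sep 26 2012.
Next gap: 19 days. Sep 26 2012 + 19 days = Oct 15 2012.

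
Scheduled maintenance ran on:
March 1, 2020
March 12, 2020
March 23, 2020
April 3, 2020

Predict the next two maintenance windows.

Every event comes 11 days after the last (11, 11, 11).
April 3, 2020 + 11 days = April 14, 2020.
April 14, 2020 + 11 days = April 25, 2020.

April 14, 2020; April 25, 2020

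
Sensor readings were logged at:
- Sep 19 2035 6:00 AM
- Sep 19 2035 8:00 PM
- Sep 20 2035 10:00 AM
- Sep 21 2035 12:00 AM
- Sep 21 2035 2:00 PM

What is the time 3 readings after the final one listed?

Sep 23 2035 8:00 AM

Gaps: 14, 14, 14, 14 hours — each event is 14 hours after the previous one.
Sep 21 2035 2:00 PM + 14 h = Sep 22 2035 4:00 AM.
Sep 22 2035 4:00 AM + 14 h = Sep 22 2035 6:00 PM.
Sep 22 2035 6:00 PM + 14 h = Sep 23 2035 8:00 AM.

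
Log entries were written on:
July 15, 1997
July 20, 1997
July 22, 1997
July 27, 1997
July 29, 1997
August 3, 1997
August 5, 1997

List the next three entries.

August 10, 1997; August 12, 1997; August 17, 1997

Every event lands on a Tuesday or Sunday (gaps cycle 5, 2, 5, 2, 5, 2).
So the schedule is: every Tuesday and Sunday.
Next Sunday: August 10, 1997.
Next Tuesday: August 12, 1997.
The following Sunday is August 17, 1997.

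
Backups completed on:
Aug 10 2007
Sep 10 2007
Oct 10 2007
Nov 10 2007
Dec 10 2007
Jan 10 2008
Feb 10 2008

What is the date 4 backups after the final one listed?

The day-of-month is always 10 (31, 30, 31, 30, 31, 31 days between events).
So this recurs on the 10th of each month.
March 2008: Mar 10 2008.
Next: April 2008 → Apr 10 2008.
Next: May 2008 → May 10 2008.
Next: June 2008 → Jun 10 2008.

Jun 10 2008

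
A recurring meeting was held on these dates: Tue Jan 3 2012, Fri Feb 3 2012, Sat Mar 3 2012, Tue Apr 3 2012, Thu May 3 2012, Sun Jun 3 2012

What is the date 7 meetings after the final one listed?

Each date is the 3rd; the gaps (31, 29, 31, 30, 31) track the month lengths.
The rule is the 3rd of each month.
Next: July 2012 → Tue Jul 3 2012.
Next: August 2012 → Fri Aug 3 2012.
September 2012: Mon Sep 3 2012.
October 2012: Wed Oct 3 2012.
Next: November 2012 → Sat Nov 3 2012.
December 2012: Mon Dec 3 2012.
Next: January 2013 → Thu Jan 3 2013.

Thu Jan 3 2013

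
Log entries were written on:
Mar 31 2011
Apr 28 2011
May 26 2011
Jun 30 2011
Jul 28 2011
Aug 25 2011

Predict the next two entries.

Every date is a Thursday; gaps 28, 28, 35, 28, 28 days.
Each is the last Thursday of its month (at least one falls on the 29th or later, ruling out '4th Thursday').
September 2011 ends with Thursday Sep 29 2011.
October 2011 ends with Thursday Oct 27 2011.

Sep 29 2011, Oct 27 2011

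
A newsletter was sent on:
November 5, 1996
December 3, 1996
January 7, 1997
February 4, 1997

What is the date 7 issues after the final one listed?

Gaps: 28, 35, 28 days — a mix of 28 and 35. Every date is a Tuesday.
Each is the 1st Tuesday of its month.
1st Tuesday of March 1997: March 4, 1997.
1st Tuesday of April 1997: April 1, 1997.
May 1997 — 1st Tuesday is May 6, 1997.
1st Tuesday of June 1997: June 3, 1997.
July 1997 — 1st Tuesday is July 1, 1997.
1st Tuesday of August 1997: August 5, 1997.
September 1997 — 1st Tuesday is September 2, 1997.

September 2, 1997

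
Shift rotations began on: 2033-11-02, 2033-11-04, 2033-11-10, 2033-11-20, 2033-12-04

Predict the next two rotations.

2033-12-22, 2034-01-13

Intervals are 2, 6, 10, 14 days — an arithmetic progression with common difference 4.
Next gap: 18 days. 2033-12-04 + 18 days = 2033-12-22.
Next gap: 22 days. 2033-12-22 + 22 days = 2034-01-13.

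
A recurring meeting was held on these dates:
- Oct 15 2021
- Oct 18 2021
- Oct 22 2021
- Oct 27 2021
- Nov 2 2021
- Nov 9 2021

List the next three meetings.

Gaps: 3, 4, 5, 6, 7 days — each gap is 1 larger than the previous one.
Next gap: 8 days. Nov 9 2021 + 8 days = Nov 17 2021.
Next gap: 9 days. Nov 17 2021 + 9 days = Nov 26 2021.
Next gap: 10 days. Nov 26 2021 + 10 days = Dec 6 2021.

Nov 17 2021, Nov 26 2021, Dec 6 2021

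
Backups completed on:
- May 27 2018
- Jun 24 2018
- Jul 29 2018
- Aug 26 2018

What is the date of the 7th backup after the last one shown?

Every date is a Sunday; gaps 28, 35, 28 days.
Each is the last Sunday of its month (at least one falls on the 29th or later, ruling out '4th Sunday').
Last Sunday of September 2018: Sep 30 2018.
October 2018 ends with Sunday Oct 28 2018.
Last Sunday of November 2018: Nov 25 2018.
Last Sunday of December 2018: Dec 30 2018.
January 2019 ends with Sunday Jan 27 2019.
February 2019 ends with Sunday Feb 24 2019.
March 2019 ends with Sunday Mar 31 2019.

Mar 31 2019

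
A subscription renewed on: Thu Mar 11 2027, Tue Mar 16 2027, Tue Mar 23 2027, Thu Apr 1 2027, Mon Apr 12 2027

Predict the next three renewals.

Sun Apr 25 2027, Mon May 10 2027, Thu May 27 2027

The spacing grows by 2 each time: 5, 7, 9, 11 days.
Next gap: 13 days. Mon Apr 12 2027 + 13 days = Sun Apr 25 2027.
Next gap: 15 days. Sun Apr 25 2027 + 15 days = Mon May 10 2027.
Next gap: 17 days. Mon May 10 2027 + 17 days = Thu May 27 2027.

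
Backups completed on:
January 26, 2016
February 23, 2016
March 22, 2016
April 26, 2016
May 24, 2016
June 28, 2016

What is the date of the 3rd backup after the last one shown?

September 27, 2016

Gaps: 28, 28, 35, 28, 35 days — a mix of 28 and 35. Every date is a Tuesday.
Each is the 4th Tuesday of its month.
4th Tuesday of July 2016: July 26, 2016.
4th Tuesday of August 2016: August 23, 2016.
September 2016 — 4th Tuesday is September 27, 2016.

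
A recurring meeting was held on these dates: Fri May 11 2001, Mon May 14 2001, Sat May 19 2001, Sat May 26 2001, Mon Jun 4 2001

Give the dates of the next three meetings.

Intervals are 3, 5, 7, 9 days — an arithmetic progression with common difference 2.
Next gap: 11 days. Mon Jun 4 2001 + 11 days = Fri Jun 15 2001.
Next gap: 13 days. Fri Jun 15 2001 + 13 days = Thu Jun 28 2001.
Next gap: 15 days. Thu Jun 28 2001 + 15 days = Fri Jul 13 2001.

Fri Jun 15 2001, Thu Jun 28 2001, Fri Jul 13 2001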